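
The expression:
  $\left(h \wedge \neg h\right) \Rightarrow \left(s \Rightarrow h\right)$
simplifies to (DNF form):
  $\text{True}$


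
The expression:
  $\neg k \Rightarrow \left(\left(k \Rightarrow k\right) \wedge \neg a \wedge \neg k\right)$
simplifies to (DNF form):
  $k \vee \neg a$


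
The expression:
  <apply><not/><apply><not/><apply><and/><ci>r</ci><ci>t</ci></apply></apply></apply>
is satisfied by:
  {t: True, r: True}


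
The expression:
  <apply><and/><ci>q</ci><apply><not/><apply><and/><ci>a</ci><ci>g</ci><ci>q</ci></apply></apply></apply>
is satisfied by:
  {q: True, g: False, a: False}
  {q: True, a: True, g: False}
  {q: True, g: True, a: False}


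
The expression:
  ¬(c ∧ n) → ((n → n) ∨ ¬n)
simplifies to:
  True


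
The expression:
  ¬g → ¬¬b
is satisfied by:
  {b: True, g: True}
  {b: True, g: False}
  {g: True, b: False}


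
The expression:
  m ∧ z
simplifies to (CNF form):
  m ∧ z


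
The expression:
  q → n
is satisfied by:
  {n: True, q: False}
  {q: False, n: False}
  {q: True, n: True}


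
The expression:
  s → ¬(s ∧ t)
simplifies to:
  ¬s ∨ ¬t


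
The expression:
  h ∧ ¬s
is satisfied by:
  {h: True, s: False}


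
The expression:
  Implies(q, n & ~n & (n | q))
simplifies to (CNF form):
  ~q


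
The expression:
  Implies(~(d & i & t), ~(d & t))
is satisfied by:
  {i: True, t: False, d: False}
  {t: False, d: False, i: False}
  {i: True, d: True, t: False}
  {d: True, t: False, i: False}
  {i: True, t: True, d: False}
  {t: True, i: False, d: False}
  {i: True, d: True, t: True}


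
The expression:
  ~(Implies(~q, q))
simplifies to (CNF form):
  ~q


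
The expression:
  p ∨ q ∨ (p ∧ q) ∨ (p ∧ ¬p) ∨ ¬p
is always true.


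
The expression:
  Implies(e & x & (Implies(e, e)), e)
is always true.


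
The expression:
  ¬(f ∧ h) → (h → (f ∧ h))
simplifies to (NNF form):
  f ∨ ¬h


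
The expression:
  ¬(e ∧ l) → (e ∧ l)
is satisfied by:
  {e: True, l: True}


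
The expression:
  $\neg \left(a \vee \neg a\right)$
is never true.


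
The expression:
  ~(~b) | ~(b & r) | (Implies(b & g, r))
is always true.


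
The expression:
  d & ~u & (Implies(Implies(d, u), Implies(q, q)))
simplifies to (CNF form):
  d & ~u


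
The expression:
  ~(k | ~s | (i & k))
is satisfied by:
  {s: True, k: False}


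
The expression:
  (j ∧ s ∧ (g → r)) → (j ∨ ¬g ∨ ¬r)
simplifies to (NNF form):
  True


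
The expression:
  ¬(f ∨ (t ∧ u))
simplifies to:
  ¬f ∧ (¬t ∨ ¬u)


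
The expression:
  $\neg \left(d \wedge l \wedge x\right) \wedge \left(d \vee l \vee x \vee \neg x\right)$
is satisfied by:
  {l: False, d: False, x: False}
  {x: True, l: False, d: False}
  {d: True, l: False, x: False}
  {x: True, d: True, l: False}
  {l: True, x: False, d: False}
  {x: True, l: True, d: False}
  {d: True, l: True, x: False}


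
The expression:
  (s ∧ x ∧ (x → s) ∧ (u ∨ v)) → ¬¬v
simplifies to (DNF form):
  v ∨ ¬s ∨ ¬u ∨ ¬x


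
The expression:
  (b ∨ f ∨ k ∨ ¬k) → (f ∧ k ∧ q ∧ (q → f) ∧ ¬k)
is never true.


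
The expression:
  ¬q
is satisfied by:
  {q: False}


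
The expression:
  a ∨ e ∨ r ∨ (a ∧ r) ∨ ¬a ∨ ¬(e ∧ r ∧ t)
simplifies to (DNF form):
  True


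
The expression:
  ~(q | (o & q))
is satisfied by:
  {q: False}


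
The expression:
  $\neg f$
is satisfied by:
  {f: False}


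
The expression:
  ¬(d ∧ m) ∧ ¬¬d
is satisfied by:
  {d: True, m: False}


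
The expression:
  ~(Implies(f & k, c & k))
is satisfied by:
  {f: True, k: True, c: False}


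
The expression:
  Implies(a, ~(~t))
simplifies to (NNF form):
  t | ~a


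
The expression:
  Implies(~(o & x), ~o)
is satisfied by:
  {x: True, o: False}
  {o: False, x: False}
  {o: True, x: True}


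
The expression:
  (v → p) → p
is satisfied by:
  {v: True, p: True}
  {v: True, p: False}
  {p: True, v: False}


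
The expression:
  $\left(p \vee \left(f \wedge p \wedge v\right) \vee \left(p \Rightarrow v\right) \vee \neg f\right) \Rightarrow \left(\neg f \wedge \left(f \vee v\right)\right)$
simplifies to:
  $v \wedge \neg f$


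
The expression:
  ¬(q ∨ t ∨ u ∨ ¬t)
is never true.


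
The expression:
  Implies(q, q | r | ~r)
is always true.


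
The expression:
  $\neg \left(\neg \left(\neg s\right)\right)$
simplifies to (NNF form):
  $\neg s$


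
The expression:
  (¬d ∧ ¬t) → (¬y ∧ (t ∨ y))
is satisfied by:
  {d: True, t: True}
  {d: True, t: False}
  {t: True, d: False}


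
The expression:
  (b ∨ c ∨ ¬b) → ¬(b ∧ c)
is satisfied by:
  {c: False, b: False}
  {b: True, c: False}
  {c: True, b: False}


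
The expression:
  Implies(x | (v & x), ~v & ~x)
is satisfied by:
  {x: False}


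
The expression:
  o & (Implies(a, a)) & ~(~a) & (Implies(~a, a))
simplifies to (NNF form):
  a & o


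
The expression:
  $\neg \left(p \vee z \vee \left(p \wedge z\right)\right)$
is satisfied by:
  {p: False, z: False}


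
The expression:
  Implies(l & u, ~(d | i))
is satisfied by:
  {d: False, l: False, u: False, i: False}
  {i: True, d: False, l: False, u: False}
  {d: True, i: False, l: False, u: False}
  {i: True, d: True, l: False, u: False}
  {u: True, i: False, d: False, l: False}
  {i: True, u: True, d: False, l: False}
  {u: True, d: True, i: False, l: False}
  {i: True, u: True, d: True, l: False}
  {l: True, u: False, d: False, i: False}
  {l: True, i: True, u: False, d: False}
  {l: True, d: True, u: False, i: False}
  {i: True, l: True, d: True, u: False}
  {l: True, u: True, i: False, d: False}


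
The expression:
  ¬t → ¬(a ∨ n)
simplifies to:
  t ∨ (¬a ∧ ¬n)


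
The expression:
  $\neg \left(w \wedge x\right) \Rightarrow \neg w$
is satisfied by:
  {x: True, w: False}
  {w: False, x: False}
  {w: True, x: True}


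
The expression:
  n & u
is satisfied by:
  {u: True, n: True}


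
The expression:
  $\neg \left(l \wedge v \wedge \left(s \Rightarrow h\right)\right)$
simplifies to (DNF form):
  $\left(s \wedge \neg h\right) \vee \neg l \vee \neg v$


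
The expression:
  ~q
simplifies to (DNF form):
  ~q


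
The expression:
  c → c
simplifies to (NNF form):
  True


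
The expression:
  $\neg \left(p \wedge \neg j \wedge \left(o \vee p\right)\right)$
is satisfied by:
  {j: True, p: False}
  {p: False, j: False}
  {p: True, j: True}


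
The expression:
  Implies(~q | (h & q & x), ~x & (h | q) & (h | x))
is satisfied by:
  {q: True, h: False, x: False}
  {x: True, q: True, h: False}
  {q: True, h: True, x: False}
  {h: True, x: False, q: False}


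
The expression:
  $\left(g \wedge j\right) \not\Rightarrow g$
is never true.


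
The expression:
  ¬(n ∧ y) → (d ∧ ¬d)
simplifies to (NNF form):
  n ∧ y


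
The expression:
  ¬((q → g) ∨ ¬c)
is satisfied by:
  {c: True, q: True, g: False}


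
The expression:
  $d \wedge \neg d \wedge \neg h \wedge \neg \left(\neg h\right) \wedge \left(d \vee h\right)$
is never true.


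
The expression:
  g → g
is always true.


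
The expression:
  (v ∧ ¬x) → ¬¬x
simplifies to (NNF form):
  x ∨ ¬v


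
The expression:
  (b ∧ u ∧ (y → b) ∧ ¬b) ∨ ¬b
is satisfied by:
  {b: False}


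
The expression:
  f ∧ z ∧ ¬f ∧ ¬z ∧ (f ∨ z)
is never true.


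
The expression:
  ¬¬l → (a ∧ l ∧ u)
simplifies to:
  (a ∧ u) ∨ ¬l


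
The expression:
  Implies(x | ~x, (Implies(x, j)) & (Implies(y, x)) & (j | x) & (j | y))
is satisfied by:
  {j: True, x: True, y: False}
  {j: True, y: False, x: False}
  {j: True, x: True, y: True}


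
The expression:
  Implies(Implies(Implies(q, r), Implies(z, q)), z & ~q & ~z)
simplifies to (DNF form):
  z & ~q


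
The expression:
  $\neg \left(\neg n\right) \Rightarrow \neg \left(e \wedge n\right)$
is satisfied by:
  {e: False, n: False}
  {n: True, e: False}
  {e: True, n: False}


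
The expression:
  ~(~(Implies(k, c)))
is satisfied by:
  {c: True, k: False}
  {k: False, c: False}
  {k: True, c: True}


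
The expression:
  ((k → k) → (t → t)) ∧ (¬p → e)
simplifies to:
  e ∨ p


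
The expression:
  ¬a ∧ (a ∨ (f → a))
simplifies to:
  ¬a ∧ ¬f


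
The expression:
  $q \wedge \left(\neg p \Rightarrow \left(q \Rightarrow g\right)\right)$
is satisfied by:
  {g: True, p: True, q: True}
  {g: True, q: True, p: False}
  {p: True, q: True, g: False}


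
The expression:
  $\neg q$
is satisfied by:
  {q: False}


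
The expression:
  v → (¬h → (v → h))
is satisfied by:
  {h: True, v: False}
  {v: False, h: False}
  {v: True, h: True}


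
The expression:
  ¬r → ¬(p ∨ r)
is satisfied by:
  {r: True, p: False}
  {p: False, r: False}
  {p: True, r: True}


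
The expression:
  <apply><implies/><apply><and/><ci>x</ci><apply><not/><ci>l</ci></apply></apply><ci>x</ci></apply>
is always true.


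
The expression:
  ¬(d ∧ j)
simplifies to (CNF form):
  ¬d ∨ ¬j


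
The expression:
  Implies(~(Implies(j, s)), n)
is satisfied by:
  {n: True, s: True, j: False}
  {n: True, s: False, j: False}
  {s: True, n: False, j: False}
  {n: False, s: False, j: False}
  {j: True, n: True, s: True}
  {j: True, n: True, s: False}
  {j: True, s: True, n: False}


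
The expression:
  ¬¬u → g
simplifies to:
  g ∨ ¬u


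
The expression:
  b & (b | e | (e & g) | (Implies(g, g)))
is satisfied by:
  {b: True}


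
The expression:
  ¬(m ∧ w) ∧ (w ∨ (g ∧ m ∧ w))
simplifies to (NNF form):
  w ∧ ¬m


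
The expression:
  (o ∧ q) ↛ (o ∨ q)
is never true.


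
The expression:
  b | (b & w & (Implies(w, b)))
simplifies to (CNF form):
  b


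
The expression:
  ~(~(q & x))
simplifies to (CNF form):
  q & x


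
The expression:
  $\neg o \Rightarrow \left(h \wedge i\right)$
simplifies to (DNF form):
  $o \vee \left(h \wedge i\right)$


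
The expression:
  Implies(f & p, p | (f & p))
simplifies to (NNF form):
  True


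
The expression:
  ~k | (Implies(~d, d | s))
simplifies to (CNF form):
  d | s | ~k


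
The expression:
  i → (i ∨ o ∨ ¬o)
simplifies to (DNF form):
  True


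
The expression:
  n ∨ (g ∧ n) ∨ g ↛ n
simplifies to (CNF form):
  g ∨ n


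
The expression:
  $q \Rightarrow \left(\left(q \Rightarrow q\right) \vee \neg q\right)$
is always true.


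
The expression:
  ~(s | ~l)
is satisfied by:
  {l: True, s: False}


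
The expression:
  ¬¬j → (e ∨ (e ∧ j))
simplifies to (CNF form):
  e ∨ ¬j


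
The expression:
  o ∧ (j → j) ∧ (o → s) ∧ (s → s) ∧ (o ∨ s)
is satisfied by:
  {s: True, o: True}


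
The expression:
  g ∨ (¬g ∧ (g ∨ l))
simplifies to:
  g ∨ l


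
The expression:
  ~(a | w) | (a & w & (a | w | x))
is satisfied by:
  {w: False, a: False}
  {a: True, w: True}


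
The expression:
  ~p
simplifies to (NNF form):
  ~p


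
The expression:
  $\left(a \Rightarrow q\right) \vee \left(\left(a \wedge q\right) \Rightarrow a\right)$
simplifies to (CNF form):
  $\text{True}$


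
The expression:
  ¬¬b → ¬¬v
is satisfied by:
  {v: True, b: False}
  {b: False, v: False}
  {b: True, v: True}


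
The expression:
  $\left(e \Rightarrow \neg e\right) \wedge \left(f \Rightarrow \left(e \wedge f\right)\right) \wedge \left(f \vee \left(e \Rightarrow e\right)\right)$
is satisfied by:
  {e: False, f: False}


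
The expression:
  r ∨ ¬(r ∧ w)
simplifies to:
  True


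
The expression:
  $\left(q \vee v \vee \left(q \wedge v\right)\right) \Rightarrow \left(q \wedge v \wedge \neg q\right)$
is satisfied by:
  {q: False, v: False}


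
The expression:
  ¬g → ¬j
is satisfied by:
  {g: True, j: False}
  {j: False, g: False}
  {j: True, g: True}


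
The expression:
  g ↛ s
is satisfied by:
  {g: True, s: False}


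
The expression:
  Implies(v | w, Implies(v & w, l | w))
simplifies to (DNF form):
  True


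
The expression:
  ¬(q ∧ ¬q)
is always true.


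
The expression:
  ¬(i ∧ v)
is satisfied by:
  {v: False, i: False}
  {i: True, v: False}
  {v: True, i: False}


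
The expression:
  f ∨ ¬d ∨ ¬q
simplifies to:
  f ∨ ¬d ∨ ¬q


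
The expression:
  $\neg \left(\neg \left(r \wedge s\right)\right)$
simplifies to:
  $r \wedge s$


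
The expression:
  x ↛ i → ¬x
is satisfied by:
  {i: True, x: False}
  {x: False, i: False}
  {x: True, i: True}


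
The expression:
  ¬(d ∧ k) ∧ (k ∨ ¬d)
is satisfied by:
  {d: False}


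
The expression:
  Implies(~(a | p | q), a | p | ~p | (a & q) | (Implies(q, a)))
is always true.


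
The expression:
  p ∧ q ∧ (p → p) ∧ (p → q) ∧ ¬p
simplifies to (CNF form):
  False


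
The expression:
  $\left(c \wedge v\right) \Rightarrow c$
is always true.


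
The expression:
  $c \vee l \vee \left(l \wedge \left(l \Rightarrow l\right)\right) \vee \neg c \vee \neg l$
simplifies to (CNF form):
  $\text{True}$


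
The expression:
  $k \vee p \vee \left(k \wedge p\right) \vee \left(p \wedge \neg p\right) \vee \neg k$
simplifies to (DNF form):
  $\text{True}$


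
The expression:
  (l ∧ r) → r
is always true.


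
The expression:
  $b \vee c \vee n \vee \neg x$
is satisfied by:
  {n: True, b: True, c: True, x: False}
  {n: True, b: True, c: False, x: False}
  {n: True, c: True, x: False, b: False}
  {n: True, c: False, x: False, b: False}
  {b: True, c: True, x: False, n: False}
  {b: True, c: False, x: False, n: False}
  {c: True, b: False, x: False, n: False}
  {c: False, b: False, x: False, n: False}
  {n: True, b: True, x: True, c: True}
  {n: True, b: True, x: True, c: False}
  {n: True, x: True, c: True, b: False}
  {n: True, x: True, c: False, b: False}
  {x: True, b: True, c: True, n: False}
  {x: True, b: True, c: False, n: False}
  {x: True, c: True, b: False, n: False}


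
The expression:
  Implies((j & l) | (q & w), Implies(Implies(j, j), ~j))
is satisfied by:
  {q: False, w: False, j: False, l: False}
  {w: True, l: False, q: False, j: False}
  {q: True, l: False, w: False, j: False}
  {w: True, q: True, l: False, j: False}
  {l: True, q: False, w: False, j: False}
  {l: True, w: True, q: False, j: False}
  {l: True, q: True, w: False, j: False}
  {l: True, w: True, q: True, j: False}
  {j: True, l: False, q: False, w: False}
  {j: True, w: True, l: False, q: False}
  {j: True, q: True, l: False, w: False}


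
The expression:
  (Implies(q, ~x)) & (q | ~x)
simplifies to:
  ~x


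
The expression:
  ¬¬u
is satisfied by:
  {u: True}


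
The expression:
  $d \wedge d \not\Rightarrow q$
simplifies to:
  $d \wedge \neg q$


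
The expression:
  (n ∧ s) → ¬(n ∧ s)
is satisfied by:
  {s: False, n: False}
  {n: True, s: False}
  {s: True, n: False}


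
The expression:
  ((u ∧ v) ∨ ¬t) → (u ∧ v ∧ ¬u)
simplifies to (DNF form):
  (t ∧ ¬u) ∨ (t ∧ ¬v)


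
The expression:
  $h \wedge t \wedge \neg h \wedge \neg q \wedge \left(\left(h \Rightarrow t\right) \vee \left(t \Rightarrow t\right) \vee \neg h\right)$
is never true.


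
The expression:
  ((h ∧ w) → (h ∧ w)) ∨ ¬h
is always true.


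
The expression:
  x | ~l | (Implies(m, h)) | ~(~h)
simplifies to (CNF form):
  h | x | ~l | ~m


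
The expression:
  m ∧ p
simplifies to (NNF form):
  m ∧ p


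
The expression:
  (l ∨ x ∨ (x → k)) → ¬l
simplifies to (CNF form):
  ¬l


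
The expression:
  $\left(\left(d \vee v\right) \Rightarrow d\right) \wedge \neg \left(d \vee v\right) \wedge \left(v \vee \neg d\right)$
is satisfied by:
  {d: False, v: False}


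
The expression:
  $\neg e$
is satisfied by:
  {e: False}


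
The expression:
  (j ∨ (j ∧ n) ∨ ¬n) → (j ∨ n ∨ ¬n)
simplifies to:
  True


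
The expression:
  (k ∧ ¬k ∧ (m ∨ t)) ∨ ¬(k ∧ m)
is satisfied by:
  {k: False, m: False}
  {m: True, k: False}
  {k: True, m: False}


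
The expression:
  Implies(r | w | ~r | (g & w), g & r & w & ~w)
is never true.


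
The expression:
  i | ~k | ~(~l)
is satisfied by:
  {i: True, l: True, k: False}
  {i: True, k: False, l: False}
  {l: True, k: False, i: False}
  {l: False, k: False, i: False}
  {i: True, l: True, k: True}
  {i: True, k: True, l: False}
  {l: True, k: True, i: False}


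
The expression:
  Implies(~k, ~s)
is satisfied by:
  {k: True, s: False}
  {s: False, k: False}
  {s: True, k: True}


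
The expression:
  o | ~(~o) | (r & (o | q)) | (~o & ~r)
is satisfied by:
  {q: True, o: True, r: False}
  {q: True, o: False, r: False}
  {o: True, q: False, r: False}
  {q: False, o: False, r: False}
  {r: True, q: True, o: True}
  {r: True, q: True, o: False}
  {r: True, o: True, q: False}


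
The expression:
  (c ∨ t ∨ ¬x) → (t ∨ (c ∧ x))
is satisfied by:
  {x: True, t: True}
  {x: True, t: False}
  {t: True, x: False}


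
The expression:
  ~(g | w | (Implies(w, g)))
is never true.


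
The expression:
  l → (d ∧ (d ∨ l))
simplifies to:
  d ∨ ¬l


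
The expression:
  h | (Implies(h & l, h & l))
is always true.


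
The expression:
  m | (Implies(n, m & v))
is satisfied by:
  {m: True, n: False}
  {n: False, m: False}
  {n: True, m: True}


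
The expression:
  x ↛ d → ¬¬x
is always true.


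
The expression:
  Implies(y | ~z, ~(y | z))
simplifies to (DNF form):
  ~y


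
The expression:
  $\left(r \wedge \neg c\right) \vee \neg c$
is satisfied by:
  {c: False}


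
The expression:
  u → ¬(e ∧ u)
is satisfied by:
  {u: False, e: False}
  {e: True, u: False}
  {u: True, e: False}


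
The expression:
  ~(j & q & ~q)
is always true.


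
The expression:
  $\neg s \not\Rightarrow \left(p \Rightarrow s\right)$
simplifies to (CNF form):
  $p \wedge \neg s$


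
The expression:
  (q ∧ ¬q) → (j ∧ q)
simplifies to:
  True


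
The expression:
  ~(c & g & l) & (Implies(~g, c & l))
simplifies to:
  (g & ~c) | (g & ~l) | (c & l & ~g)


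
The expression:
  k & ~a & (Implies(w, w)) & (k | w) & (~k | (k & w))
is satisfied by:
  {w: True, k: True, a: False}


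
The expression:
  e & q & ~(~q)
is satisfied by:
  {e: True, q: True}


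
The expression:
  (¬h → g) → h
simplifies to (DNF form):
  h ∨ ¬g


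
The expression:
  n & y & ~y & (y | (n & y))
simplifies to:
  False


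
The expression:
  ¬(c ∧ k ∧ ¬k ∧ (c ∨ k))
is always true.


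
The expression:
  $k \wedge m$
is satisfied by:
  {m: True, k: True}


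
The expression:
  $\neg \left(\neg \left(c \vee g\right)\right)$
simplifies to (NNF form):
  $c \vee g$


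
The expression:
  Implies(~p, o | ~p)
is always true.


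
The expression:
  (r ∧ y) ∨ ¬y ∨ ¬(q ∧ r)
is always true.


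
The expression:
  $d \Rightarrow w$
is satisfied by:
  {w: True, d: False}
  {d: False, w: False}
  {d: True, w: True}


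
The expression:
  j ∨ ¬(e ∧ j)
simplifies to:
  True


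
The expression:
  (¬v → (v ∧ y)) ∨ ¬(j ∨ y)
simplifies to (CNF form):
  (v ∨ ¬j) ∧ (v ∨ ¬y)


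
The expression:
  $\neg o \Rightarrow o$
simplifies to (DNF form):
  $o$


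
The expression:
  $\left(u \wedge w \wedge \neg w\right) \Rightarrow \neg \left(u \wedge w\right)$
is always true.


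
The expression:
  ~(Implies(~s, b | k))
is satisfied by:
  {b: False, k: False, s: False}


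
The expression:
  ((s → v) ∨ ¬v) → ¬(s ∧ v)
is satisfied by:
  {s: False, v: False}
  {v: True, s: False}
  {s: True, v: False}


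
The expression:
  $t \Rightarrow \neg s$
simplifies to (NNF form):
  $\neg s \vee \neg t$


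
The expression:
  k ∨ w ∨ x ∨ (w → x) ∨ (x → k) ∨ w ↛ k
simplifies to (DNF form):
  True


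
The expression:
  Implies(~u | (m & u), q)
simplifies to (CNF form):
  (q | u) & (q | ~m)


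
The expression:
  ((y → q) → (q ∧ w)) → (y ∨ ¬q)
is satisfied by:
  {y: True, w: False, q: False}
  {w: False, q: False, y: False}
  {y: True, q: True, w: False}
  {q: True, w: False, y: False}
  {y: True, w: True, q: False}
  {w: True, y: False, q: False}
  {y: True, q: True, w: True}


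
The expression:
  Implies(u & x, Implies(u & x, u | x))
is always true.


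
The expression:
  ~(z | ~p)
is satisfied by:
  {p: True, z: False}


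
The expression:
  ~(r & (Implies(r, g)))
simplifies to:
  ~g | ~r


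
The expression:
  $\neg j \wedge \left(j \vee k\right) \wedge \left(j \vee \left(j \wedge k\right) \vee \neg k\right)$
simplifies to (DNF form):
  $\text{False}$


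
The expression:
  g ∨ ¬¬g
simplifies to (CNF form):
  g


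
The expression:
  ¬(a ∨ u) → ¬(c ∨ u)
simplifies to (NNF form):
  a ∨ u ∨ ¬c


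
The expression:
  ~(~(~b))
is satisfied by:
  {b: False}


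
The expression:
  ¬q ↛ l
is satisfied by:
  {l: True, q: False}
  {q: False, l: False}
  {q: True, l: True}


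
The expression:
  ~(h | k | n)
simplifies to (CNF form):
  ~h & ~k & ~n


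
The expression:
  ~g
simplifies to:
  ~g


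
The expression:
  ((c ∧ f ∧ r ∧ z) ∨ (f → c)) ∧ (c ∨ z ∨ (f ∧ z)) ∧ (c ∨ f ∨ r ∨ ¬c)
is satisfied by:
  {c: True, z: True, f: False}
  {c: True, z: False, f: False}
  {f: True, c: True, z: True}
  {f: True, c: True, z: False}
  {z: True, f: False, c: False}


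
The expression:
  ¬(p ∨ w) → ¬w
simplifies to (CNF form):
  True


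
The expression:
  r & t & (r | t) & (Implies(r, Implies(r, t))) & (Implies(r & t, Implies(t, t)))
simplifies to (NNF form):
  r & t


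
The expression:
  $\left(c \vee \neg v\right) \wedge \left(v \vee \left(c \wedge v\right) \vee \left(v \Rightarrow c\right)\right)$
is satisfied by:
  {c: True, v: False}
  {v: False, c: False}
  {v: True, c: True}


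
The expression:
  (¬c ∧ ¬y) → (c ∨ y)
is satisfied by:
  {y: True, c: True}
  {y: True, c: False}
  {c: True, y: False}


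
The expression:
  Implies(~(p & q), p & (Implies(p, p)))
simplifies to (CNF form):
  p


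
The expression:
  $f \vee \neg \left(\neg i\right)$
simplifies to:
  $f \vee i$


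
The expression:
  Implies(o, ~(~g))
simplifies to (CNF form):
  g | ~o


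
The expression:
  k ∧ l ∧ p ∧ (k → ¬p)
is never true.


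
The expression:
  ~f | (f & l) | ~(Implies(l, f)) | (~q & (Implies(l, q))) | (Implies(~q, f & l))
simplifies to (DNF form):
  True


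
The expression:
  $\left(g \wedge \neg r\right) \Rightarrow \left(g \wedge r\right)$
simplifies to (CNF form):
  $r \vee \neg g$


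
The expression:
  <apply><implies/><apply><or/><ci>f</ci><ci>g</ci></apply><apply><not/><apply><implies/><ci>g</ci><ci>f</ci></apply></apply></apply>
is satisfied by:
  {f: False}


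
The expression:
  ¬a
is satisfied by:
  {a: False}


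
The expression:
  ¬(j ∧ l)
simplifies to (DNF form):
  ¬j ∨ ¬l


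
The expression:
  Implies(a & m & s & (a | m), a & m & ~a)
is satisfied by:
  {s: False, m: False, a: False}
  {a: True, s: False, m: False}
  {m: True, s: False, a: False}
  {a: True, m: True, s: False}
  {s: True, a: False, m: False}
  {a: True, s: True, m: False}
  {m: True, s: True, a: False}


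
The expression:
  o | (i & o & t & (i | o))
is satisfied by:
  {o: True}


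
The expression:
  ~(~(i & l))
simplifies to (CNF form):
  i & l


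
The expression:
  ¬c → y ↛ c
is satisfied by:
  {y: True, c: True}
  {y: True, c: False}
  {c: True, y: False}


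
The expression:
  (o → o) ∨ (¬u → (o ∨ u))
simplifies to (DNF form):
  True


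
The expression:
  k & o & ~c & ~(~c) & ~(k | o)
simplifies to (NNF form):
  False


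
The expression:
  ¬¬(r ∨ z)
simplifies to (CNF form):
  r ∨ z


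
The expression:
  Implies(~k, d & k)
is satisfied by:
  {k: True}


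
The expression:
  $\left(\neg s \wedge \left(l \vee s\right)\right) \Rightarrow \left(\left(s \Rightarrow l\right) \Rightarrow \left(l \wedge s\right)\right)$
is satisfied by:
  {s: True, l: False}
  {l: False, s: False}
  {l: True, s: True}


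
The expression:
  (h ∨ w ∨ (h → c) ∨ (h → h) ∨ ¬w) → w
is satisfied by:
  {w: True}


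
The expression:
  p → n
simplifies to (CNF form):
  n ∨ ¬p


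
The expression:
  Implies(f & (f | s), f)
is always true.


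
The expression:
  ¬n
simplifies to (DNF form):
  ¬n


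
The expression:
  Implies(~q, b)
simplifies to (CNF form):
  b | q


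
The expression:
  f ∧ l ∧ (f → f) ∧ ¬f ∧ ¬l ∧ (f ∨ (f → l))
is never true.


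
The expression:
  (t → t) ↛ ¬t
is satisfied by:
  {t: True}


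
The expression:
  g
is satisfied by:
  {g: True}


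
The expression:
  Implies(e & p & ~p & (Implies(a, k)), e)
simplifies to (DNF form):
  True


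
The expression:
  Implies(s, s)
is always true.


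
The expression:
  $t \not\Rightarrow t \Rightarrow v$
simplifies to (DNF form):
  $\text{True}$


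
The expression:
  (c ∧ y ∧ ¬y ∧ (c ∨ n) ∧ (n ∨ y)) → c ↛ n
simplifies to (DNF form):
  True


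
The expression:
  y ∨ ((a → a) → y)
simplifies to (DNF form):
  y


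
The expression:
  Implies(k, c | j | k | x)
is always true.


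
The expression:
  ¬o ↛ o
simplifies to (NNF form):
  True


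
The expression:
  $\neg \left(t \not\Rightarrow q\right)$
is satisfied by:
  {q: True, t: False}
  {t: False, q: False}
  {t: True, q: True}


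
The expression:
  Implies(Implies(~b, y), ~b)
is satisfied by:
  {b: False}


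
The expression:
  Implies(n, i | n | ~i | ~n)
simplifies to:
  True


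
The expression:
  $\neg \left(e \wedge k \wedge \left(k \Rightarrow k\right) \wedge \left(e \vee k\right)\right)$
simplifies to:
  $\neg e \vee \neg k$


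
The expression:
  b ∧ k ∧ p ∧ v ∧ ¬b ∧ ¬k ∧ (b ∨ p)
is never true.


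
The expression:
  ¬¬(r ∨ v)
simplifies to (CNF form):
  r ∨ v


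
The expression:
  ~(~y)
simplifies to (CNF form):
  y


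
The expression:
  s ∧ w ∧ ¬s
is never true.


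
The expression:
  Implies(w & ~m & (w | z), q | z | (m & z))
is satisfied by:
  {z: True, q: True, m: True, w: False}
  {z: True, q: True, w: False, m: False}
  {z: True, m: True, w: False, q: False}
  {z: True, w: False, m: False, q: False}
  {q: True, m: True, w: False, z: False}
  {q: True, w: False, m: False, z: False}
  {m: True, q: False, w: False, z: False}
  {q: False, w: False, m: False, z: False}
  {q: True, z: True, w: True, m: True}
  {q: True, z: True, w: True, m: False}
  {z: True, w: True, m: True, q: False}
  {z: True, w: True, q: False, m: False}
  {m: True, w: True, q: True, z: False}
  {w: True, q: True, z: False, m: False}
  {w: True, m: True, z: False, q: False}


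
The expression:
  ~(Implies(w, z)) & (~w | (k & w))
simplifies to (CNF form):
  k & w & ~z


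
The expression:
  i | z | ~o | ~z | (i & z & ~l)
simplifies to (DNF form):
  True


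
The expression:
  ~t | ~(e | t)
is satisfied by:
  {t: False}


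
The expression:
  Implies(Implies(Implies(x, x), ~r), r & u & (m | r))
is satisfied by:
  {r: True}


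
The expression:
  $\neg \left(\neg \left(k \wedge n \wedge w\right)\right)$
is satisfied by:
  {w: True, n: True, k: True}


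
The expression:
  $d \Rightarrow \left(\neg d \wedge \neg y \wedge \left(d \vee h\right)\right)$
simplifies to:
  $\neg d$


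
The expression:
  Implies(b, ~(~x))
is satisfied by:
  {x: True, b: False}
  {b: False, x: False}
  {b: True, x: True}


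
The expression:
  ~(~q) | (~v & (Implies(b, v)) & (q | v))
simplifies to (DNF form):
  q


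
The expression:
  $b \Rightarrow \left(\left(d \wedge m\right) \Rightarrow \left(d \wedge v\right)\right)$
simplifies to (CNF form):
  $v \vee \neg b \vee \neg d \vee \neg m$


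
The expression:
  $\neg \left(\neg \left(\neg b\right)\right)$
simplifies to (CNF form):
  $\neg b$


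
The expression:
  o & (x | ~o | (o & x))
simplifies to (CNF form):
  o & x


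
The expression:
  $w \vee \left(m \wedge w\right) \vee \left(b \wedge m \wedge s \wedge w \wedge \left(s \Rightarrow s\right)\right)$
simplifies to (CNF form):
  $w$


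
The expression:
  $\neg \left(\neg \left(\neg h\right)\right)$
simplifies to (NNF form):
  $\neg h$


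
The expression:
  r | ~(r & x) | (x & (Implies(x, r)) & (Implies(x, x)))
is always true.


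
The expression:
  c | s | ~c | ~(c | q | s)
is always true.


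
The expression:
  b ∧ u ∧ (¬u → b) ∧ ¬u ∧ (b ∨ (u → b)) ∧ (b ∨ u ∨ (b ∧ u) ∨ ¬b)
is never true.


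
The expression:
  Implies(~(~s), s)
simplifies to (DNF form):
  True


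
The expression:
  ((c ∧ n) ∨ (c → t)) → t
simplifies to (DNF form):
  t ∨ (c ∧ ¬n)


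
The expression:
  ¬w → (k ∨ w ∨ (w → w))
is always true.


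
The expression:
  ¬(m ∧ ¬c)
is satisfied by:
  {c: True, m: False}
  {m: False, c: False}
  {m: True, c: True}


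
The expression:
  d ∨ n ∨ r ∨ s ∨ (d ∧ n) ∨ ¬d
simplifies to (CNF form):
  True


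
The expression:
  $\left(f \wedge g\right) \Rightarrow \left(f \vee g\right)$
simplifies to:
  $\text{True}$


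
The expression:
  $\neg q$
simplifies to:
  $\neg q$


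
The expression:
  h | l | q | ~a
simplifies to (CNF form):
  h | l | q | ~a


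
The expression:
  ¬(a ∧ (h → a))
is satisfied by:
  {a: False}


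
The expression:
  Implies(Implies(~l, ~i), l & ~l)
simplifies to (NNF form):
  i & ~l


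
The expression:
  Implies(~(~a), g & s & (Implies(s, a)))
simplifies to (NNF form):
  ~a | (g & s)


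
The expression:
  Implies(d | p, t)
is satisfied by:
  {t: True, p: False, d: False}
  {d: True, t: True, p: False}
  {t: True, p: True, d: False}
  {d: True, t: True, p: True}
  {d: False, p: False, t: False}


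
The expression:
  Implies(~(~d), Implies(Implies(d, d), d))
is always true.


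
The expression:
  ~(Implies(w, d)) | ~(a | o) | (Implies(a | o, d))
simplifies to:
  d | w | (~a & ~o)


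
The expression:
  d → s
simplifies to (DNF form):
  s ∨ ¬d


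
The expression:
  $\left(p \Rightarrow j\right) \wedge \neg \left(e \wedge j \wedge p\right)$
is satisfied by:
  {j: True, p: False, e: False}
  {j: False, p: False, e: False}
  {e: True, j: True, p: False}
  {e: True, j: False, p: False}
  {p: True, j: True, e: False}


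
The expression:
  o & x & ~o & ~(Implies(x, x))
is never true.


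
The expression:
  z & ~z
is never true.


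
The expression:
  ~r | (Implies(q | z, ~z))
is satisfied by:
  {z: False, r: False}
  {r: True, z: False}
  {z: True, r: False}


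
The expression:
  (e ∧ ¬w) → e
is always true.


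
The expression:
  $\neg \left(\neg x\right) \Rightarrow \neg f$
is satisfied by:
  {x: False, f: False}
  {f: True, x: False}
  {x: True, f: False}


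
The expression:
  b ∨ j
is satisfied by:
  {b: True, j: True}
  {b: True, j: False}
  {j: True, b: False}


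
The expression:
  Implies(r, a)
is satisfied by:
  {a: True, r: False}
  {r: False, a: False}
  {r: True, a: True}


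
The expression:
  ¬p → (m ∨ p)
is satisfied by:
  {m: True, p: True}
  {m: True, p: False}
  {p: True, m: False}


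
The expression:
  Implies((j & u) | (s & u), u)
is always true.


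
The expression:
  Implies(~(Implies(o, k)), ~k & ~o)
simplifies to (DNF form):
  k | ~o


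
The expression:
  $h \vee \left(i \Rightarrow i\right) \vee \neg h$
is always true.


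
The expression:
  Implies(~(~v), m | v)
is always true.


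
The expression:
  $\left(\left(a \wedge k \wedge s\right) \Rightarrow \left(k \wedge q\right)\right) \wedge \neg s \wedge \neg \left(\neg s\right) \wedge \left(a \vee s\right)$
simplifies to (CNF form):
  $\text{False}$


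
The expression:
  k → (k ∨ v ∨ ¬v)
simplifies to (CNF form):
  True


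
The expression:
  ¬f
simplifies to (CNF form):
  ¬f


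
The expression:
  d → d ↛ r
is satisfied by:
  {d: False, r: False}
  {r: True, d: False}
  {d: True, r: False}


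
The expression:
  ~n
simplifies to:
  ~n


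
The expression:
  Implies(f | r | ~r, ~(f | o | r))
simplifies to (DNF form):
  ~f & ~o & ~r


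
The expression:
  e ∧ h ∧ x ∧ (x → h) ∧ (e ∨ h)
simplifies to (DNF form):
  e ∧ h ∧ x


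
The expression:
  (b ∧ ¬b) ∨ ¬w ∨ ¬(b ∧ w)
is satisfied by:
  {w: False, b: False}
  {b: True, w: False}
  {w: True, b: False}


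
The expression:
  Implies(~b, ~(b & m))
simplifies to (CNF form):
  True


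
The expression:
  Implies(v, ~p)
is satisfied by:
  {p: False, v: False}
  {v: True, p: False}
  {p: True, v: False}


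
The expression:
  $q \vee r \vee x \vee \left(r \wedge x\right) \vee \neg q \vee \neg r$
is always true.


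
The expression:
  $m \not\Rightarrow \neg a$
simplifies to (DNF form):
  $a \wedge m$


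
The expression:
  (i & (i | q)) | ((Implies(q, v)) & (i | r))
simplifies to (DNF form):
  i | (r & v) | (r & ~q)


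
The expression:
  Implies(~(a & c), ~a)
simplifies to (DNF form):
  c | ~a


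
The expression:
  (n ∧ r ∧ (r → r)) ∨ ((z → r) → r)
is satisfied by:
  {r: True, z: True}
  {r: True, z: False}
  {z: True, r: False}


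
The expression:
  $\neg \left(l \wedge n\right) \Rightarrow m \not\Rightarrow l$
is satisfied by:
  {n: True, m: True, l: False}
  {m: True, l: False, n: False}
  {l: True, n: True, m: True}
  {l: True, n: True, m: False}


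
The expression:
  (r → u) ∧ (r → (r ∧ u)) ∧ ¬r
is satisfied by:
  {r: False}


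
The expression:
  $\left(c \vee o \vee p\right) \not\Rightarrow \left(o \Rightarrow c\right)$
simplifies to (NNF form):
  $o \wedge \neg c$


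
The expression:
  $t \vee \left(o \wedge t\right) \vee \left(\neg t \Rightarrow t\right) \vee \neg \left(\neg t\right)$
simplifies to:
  $t$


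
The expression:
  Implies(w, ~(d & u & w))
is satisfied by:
  {u: False, d: False, w: False}
  {w: True, u: False, d: False}
  {d: True, u: False, w: False}
  {w: True, d: True, u: False}
  {u: True, w: False, d: False}
  {w: True, u: True, d: False}
  {d: True, u: True, w: False}


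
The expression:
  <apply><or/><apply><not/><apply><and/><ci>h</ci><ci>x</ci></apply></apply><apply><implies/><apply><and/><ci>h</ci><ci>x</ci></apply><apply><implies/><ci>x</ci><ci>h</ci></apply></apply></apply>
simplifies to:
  <true/>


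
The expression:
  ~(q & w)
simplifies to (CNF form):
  ~q | ~w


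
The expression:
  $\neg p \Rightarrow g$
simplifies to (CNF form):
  $g \vee p$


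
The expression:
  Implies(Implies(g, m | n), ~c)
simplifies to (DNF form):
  ~c | (g & ~m & ~n)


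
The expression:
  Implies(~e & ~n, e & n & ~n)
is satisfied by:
  {n: True, e: True}
  {n: True, e: False}
  {e: True, n: False}


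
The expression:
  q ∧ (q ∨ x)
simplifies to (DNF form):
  q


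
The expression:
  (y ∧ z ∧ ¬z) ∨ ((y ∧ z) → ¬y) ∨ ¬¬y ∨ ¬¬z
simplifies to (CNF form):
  True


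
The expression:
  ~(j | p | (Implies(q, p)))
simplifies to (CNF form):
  q & ~j & ~p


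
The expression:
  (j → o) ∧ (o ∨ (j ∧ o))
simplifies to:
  o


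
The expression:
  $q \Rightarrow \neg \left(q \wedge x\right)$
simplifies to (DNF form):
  $\neg q \vee \neg x$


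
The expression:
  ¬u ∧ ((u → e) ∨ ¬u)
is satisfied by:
  {u: False}


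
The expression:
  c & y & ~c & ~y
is never true.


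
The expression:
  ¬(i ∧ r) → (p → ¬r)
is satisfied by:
  {i: True, p: False, r: False}
  {p: False, r: False, i: False}
  {i: True, r: True, p: False}
  {r: True, p: False, i: False}
  {i: True, p: True, r: False}
  {p: True, i: False, r: False}
  {i: True, r: True, p: True}


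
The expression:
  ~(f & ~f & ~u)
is always true.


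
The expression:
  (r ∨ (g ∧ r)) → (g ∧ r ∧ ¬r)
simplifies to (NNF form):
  ¬r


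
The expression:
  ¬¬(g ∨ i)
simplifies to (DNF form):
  g ∨ i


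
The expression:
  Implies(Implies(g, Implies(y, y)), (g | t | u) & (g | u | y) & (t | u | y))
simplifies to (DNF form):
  u | (g & t) | (g & y) | (t & y)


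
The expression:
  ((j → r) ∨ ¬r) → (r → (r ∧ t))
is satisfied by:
  {t: True, r: False}
  {r: False, t: False}
  {r: True, t: True}


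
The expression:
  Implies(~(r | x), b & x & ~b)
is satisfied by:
  {r: True, x: True}
  {r: True, x: False}
  {x: True, r: False}


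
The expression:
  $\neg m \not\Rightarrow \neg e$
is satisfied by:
  {e: True, m: False}


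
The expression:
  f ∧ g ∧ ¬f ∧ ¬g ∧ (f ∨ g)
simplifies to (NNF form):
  False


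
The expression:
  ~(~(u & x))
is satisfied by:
  {u: True, x: True}


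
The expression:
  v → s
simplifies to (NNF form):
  s ∨ ¬v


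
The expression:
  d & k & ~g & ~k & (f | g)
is never true.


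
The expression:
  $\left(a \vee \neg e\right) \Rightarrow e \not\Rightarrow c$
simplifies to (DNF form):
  $\left(e \wedge \neg a\right) \vee \left(e \wedge \neg c\right)$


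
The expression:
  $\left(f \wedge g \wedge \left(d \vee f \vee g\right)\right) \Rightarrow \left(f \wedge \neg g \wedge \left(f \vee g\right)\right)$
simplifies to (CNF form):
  $\neg f \vee \neg g$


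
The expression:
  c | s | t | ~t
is always true.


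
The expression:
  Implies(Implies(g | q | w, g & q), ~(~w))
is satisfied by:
  {w: True, q: False, g: False}
  {g: True, w: True, q: False}
  {w: True, q: True, g: False}
  {g: True, w: True, q: True}
  {g: True, q: False, w: False}
  {q: True, g: False, w: False}


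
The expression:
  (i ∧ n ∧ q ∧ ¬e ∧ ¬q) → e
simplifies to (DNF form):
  True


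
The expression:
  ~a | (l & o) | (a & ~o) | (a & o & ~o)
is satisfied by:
  {l: True, o: False, a: False}
  {o: False, a: False, l: False}
  {a: True, l: True, o: False}
  {a: True, o: False, l: False}
  {l: True, o: True, a: False}
  {o: True, l: False, a: False}
  {a: True, o: True, l: True}


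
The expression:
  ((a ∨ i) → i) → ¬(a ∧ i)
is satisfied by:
  {a: False, i: False}
  {i: True, a: False}
  {a: True, i: False}
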